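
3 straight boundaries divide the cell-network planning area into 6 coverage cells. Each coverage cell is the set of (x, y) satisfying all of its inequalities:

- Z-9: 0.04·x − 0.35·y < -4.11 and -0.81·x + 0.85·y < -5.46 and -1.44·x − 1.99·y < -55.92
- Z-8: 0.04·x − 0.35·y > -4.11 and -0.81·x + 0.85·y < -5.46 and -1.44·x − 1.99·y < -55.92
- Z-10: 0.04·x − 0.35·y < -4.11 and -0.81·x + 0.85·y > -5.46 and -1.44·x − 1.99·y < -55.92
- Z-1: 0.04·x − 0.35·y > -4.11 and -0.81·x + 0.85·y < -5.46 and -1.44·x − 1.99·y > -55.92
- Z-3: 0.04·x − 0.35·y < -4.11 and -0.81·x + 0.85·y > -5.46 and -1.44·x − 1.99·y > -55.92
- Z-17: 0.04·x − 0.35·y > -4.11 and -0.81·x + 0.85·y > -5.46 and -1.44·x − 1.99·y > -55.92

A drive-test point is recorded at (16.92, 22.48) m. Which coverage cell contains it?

Z-10

0.04·16.92 − 0.35·22.48 = -7.191, which is < -4.11
-0.81·16.92 + 0.85·22.48 = 5.403, which is > -5.46
-1.44·16.92 − 1.99·22.48 = -69.100, which is < -55.92
This sign pattern matches Z-10.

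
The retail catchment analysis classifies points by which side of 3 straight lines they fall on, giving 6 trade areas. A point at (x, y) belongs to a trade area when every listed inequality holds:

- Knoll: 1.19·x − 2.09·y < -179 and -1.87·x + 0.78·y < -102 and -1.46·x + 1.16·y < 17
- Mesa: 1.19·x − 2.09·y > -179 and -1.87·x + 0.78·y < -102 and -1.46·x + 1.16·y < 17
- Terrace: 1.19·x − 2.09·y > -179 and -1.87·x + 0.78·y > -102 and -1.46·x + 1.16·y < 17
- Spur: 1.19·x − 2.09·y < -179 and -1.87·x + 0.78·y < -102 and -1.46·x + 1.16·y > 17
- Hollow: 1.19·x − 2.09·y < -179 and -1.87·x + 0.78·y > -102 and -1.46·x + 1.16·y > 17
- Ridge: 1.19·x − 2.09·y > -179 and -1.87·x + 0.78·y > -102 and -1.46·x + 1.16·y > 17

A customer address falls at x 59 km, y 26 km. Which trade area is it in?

1.19·59 − 2.09·26 = 15.870, which is > -179
-1.87·59 + 0.78·26 = -90.050, which is > -102
-1.46·59 + 1.16·26 = -55.980, which is < 17
This sign pattern matches Terrace.

Terrace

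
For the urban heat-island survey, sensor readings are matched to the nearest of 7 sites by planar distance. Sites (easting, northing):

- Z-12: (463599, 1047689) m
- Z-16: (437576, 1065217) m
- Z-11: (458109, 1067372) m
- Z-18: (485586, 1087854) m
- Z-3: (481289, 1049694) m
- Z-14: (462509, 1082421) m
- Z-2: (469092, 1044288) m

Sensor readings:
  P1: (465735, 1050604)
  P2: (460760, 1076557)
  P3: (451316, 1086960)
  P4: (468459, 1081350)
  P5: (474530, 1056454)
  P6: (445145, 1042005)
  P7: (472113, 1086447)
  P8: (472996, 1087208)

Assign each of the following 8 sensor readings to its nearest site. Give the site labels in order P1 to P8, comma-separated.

P1 → Z-12 (d²=13059721.00)
P2 → Z-14 (d²=37445497.00)
P3 → Z-14 (d²=145885770.00)
P4 → Z-14 (d²=36549541.00)
P5 → Z-3 (d²=91381681.00)
P6 → Z-12 (d²=372857972.00)
P7 → Z-14 (d²=108445492.00)
P8 → Z-14 (d²=132892538.00)

Z-12, Z-14, Z-14, Z-14, Z-3, Z-12, Z-14, Z-14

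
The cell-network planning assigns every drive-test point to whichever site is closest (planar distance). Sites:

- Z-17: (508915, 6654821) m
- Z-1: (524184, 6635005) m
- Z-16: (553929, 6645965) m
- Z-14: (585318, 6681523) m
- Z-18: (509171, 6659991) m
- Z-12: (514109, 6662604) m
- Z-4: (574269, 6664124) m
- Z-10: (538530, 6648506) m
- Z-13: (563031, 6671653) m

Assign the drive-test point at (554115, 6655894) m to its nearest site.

Squared distances to each site:
Z-17: 2044191329.000; Z-1: 1332215082.000; Z-16: 98619637.000; Z-14: 1630472850.000; Z-18: 2036748545.000; Z-12: 1645504136.000; Z-4: 473916616.000; Z-10: 297474769.000; Z-13: 327841137.000.
Minimum at Z-16.

Z-16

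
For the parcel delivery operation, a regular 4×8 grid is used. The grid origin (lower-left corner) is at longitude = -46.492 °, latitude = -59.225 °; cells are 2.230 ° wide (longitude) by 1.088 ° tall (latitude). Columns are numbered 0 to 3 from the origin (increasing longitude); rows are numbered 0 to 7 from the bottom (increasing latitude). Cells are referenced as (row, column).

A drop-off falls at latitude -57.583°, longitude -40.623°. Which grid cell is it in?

(1, 2)

Column index: ⌊(-40.623 − -46.492) / 2.230⌋ = ⌊2.632⌋ = 2
Row offset from origin: ⌊(-57.583 − -59.225) / 1.088⌋ = ⌊1.509⌋ = 1 → row 1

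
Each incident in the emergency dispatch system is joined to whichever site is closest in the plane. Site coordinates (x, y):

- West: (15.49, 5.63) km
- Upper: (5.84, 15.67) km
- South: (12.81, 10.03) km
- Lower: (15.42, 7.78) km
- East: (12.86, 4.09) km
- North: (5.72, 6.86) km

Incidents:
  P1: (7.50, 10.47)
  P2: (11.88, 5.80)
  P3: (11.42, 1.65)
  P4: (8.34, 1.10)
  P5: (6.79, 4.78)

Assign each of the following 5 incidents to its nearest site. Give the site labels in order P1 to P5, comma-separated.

North, East, East, East, North

P1 → North (d²=16.20)
P2 → East (d²=3.88)
P3 → East (d²=8.03)
P4 → East (d²=29.37)
P5 → North (d²=5.47)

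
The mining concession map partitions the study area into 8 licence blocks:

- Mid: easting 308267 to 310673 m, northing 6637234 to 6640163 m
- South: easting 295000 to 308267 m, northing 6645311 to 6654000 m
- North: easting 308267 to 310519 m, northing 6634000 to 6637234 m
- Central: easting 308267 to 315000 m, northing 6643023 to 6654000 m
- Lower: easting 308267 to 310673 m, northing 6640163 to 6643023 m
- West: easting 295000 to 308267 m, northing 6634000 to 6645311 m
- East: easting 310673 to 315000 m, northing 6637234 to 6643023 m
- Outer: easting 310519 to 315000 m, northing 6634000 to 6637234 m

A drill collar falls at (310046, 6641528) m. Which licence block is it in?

Lower

The point has easting = 310046 and northing = 6641528.
Only Lower satisfies 308267 ≤ easting ≤ 310673 and 6640163 ≤ northing ≤ 6643023.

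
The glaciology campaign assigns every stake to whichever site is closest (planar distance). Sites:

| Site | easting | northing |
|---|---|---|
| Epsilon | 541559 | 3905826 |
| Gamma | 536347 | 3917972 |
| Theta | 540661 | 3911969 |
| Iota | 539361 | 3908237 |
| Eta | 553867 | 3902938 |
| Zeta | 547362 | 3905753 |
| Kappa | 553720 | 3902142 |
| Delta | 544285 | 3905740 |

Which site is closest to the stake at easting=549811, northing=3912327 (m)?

Squared distances to each site:
Epsilon: 110358505.000; Gamma: 213145321.000; Theta: 83850664.000; Iota: 125930600.000; Eta: 104604457.000; Zeta: 49215077.000; Kappa: 119014506.000; Delta: 73925245.000.
Minimum at Zeta.

Zeta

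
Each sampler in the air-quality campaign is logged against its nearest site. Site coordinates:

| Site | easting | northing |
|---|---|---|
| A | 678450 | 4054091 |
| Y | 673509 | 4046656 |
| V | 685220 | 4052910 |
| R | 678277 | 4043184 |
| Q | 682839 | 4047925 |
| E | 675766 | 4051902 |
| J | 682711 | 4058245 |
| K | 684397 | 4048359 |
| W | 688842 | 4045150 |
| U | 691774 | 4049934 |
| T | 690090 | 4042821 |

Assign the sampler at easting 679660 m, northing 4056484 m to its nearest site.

Squared distances to each site:
A: 7190549.000; Y: 134424385.000; V: 43687076.000; R: 178802689.000; Q: 83362522.000; E: 36157960.000; J: 12409722.000; K: 88454794.000; W: 212768680.000; U: 189651496.000; T: 295462469.000.
Minimum at A.

A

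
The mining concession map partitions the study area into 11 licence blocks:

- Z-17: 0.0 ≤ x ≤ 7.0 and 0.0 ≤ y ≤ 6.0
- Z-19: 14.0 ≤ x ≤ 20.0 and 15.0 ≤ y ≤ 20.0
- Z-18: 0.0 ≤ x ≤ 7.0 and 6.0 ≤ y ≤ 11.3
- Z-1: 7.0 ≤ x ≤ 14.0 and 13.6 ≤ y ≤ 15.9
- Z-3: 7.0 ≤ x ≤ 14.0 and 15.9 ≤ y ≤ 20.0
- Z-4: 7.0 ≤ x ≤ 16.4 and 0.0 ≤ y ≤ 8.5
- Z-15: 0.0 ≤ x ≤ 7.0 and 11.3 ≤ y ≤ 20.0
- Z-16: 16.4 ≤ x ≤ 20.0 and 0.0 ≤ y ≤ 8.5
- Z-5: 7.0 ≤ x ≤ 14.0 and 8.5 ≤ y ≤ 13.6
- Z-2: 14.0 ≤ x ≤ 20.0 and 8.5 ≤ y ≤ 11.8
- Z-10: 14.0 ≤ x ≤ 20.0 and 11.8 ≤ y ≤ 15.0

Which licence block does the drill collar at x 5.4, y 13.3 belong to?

The point has x = 5.4 and y = 13.3.
Only Z-15 satisfies 0.0 ≤ x ≤ 7.0 and 11.3 ≤ y ≤ 20.0.

Z-15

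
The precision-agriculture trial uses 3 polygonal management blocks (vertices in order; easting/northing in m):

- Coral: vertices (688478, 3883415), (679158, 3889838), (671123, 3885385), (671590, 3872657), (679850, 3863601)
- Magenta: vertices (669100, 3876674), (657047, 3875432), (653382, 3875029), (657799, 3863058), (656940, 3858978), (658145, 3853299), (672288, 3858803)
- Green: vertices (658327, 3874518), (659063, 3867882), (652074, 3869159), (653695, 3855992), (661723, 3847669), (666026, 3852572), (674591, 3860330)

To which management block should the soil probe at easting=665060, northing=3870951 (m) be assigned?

Cast a ray rightward from (665060, 3870951). For each polygon, the edges (by vertex number in listed order) whose endpoints lie on opposite sides of northing = 3870951, where each meets that height, and whether that is right or left of the point:
Coral: 4–5 at easting≈673146.0 (right), 5–1 at easting≈683050.6 (right) → 2 crossings.
Magenta: 3–4 at easting≈654886.7 (left), 7–1 at easting≈670120.9 (right) → 1 crossing.
Green: 1–2 at easting≈658722.6 (left), 7–1 at easting≈662415.9 (left) → 0 crossings.
Only Magenta has an odd count, so the point is inside Magenta.

Magenta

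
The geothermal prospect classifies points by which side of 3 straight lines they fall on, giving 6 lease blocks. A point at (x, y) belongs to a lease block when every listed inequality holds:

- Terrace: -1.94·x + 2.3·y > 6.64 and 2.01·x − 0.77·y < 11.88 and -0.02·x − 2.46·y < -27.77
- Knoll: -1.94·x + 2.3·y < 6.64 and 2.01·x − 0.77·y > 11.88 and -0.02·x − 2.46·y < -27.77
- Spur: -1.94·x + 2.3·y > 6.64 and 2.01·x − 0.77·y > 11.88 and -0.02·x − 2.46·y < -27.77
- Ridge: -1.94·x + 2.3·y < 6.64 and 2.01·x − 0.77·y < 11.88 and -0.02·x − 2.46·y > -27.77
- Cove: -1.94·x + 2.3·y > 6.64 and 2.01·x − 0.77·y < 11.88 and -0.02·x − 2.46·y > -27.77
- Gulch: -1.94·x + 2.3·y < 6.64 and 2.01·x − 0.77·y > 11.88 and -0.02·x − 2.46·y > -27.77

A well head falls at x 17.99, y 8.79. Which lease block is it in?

Gulch

-1.94·17.99 + 2.3·8.79 = -14.684, which is < 6.64
2.01·17.99 − 0.77·8.79 = 29.392, which is > 11.88
-0.02·17.99 − 2.46·8.79 = -21.983, which is > -27.77
This sign pattern matches Gulch.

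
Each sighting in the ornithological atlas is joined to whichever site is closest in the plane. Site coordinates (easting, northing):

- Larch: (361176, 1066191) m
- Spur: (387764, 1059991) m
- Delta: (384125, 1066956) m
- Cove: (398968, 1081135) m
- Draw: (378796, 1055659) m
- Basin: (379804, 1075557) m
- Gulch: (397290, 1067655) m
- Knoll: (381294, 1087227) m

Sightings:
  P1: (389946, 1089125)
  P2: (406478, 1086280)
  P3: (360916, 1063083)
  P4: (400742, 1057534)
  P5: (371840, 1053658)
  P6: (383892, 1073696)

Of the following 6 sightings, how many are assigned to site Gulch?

1

P1 → Knoll
P2 → Cove
P3 → Larch
P4 → Gulch
P5 → Draw
P6 → Basin
1 of the 6 goes to Gulch.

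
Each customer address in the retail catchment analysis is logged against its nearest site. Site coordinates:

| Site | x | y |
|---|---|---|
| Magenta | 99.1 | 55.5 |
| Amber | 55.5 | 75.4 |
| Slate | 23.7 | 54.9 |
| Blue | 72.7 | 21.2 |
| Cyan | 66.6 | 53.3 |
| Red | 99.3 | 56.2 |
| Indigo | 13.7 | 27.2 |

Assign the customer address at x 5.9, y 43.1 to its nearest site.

Squared distances to each site:
Magenta: 8840.000; Amber: 3503.450; Slate: 456.080; Blue: 4941.850; Cyan: 3788.530; Red: 8895.170; Indigo: 313.650.
Minimum at Indigo.

Indigo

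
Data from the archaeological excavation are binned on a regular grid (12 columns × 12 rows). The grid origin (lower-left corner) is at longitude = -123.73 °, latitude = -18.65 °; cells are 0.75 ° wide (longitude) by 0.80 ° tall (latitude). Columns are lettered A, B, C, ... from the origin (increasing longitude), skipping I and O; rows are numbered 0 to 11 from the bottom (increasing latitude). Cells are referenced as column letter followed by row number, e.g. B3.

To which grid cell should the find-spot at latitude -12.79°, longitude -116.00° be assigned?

Column index: ⌊(-116.00 − -123.73) / 0.75⌋ = ⌊10.307⌋ = 10 → column L
Row offset from origin: ⌊(-12.79 − -18.65) / 0.80⌋ = ⌊7.325⌋ = 7 → row 7

L7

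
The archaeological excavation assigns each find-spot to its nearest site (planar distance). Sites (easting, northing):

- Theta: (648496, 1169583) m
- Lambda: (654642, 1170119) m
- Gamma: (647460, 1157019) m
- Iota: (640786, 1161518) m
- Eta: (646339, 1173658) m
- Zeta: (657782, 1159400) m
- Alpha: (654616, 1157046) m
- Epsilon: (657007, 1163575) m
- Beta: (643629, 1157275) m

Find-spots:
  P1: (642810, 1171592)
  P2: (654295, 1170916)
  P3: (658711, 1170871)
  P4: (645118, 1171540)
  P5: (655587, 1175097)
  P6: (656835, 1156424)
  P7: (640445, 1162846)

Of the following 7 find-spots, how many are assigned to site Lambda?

3

P1 → Eta
P2 → Lambda
P3 → Lambda
P4 → Eta
P5 → Lambda
P6 → Alpha
P7 → Iota
3 of the 7 go to Lambda.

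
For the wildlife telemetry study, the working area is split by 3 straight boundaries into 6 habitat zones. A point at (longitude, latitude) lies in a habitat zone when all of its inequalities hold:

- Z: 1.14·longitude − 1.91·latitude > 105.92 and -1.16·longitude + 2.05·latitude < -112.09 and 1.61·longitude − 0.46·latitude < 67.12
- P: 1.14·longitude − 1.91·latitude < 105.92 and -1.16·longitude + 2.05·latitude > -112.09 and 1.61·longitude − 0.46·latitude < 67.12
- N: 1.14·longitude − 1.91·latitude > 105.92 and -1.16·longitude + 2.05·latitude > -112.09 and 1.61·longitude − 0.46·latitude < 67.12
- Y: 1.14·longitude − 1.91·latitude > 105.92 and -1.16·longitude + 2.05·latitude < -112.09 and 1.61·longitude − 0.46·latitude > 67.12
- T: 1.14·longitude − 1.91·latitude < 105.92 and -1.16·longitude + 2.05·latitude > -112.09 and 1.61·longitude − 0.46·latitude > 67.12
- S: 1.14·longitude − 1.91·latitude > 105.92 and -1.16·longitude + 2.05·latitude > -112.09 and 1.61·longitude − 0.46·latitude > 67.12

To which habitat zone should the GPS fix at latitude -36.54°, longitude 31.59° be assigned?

T

1.14·31.59 − 1.91·-36.54 = 105.804, which is < 105.92
-1.16·31.59 + 2.05·-36.54 = -111.551, which is > -112.09
1.61·31.59 − 0.46·-36.54 = 67.668, which is > 67.12
This sign pattern matches T.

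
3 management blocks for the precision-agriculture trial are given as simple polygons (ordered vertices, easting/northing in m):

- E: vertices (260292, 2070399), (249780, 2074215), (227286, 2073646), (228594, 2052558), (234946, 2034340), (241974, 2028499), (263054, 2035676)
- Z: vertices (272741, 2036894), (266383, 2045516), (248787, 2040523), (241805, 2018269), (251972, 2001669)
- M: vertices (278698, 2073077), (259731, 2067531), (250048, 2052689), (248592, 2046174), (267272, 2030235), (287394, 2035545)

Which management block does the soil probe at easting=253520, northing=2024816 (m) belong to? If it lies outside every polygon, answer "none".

Cast a ray rightward from (253520, 2024816). For each polygon, the edges (by vertex number in listed order) whose endpoints lie on opposite sides of northing = 2024816, where each meets that height, and whether that is right or left of the point:
E: no edge straddles that height → 0 crossings.
Z: 3–4 at easting≈243859.1 (left), 5–1 at easting≈265619.7 (right) → 1 crossing.
M: no edge straddles that height → 0 crossings.
Only Z has an odd count, so the point is inside Z.

Z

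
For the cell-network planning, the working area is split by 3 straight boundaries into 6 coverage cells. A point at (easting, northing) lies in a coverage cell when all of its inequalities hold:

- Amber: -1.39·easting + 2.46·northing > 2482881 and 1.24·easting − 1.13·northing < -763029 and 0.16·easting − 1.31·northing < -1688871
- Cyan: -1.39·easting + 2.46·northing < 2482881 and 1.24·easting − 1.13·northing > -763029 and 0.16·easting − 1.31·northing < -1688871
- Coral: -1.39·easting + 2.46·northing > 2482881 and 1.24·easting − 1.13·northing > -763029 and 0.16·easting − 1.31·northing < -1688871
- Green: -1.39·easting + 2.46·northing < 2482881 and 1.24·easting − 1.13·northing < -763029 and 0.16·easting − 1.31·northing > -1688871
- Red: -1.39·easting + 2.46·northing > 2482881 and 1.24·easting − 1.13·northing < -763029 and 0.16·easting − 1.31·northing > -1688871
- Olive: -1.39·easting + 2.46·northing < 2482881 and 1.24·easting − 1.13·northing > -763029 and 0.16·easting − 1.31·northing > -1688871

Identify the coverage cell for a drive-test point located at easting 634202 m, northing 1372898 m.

Amber

-1.39·634202 + 2.46·1372898 = 2495788.300, which is > 2482881
1.24·634202 − 1.13·1372898 = -764964.260, which is < -763029
0.16·634202 − 1.31·1372898 = -1697024.060, which is < -1688871
This sign pattern matches Amber.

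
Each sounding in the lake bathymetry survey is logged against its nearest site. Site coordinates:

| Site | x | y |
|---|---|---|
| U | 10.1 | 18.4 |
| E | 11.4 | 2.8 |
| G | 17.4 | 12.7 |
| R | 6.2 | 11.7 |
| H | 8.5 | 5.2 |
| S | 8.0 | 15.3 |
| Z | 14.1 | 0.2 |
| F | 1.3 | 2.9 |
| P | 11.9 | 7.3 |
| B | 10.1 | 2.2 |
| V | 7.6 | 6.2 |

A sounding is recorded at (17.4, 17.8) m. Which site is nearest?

G

Squared distances to each site:
U: 53.650; E: 261.000; G: 26.010; R: 162.650; H: 237.970; S: 94.610; Z: 320.650; F: 481.220; P: 140.500; B: 296.650; V: 230.600.
Minimum at G.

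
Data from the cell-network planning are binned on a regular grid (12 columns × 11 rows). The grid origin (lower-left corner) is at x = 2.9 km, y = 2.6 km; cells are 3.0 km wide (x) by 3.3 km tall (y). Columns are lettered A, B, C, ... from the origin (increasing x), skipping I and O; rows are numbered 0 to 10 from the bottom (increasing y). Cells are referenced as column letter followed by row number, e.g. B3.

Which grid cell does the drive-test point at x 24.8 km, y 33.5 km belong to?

H9

Column index: ⌊(24.8 − 2.9) / 3.0⌋ = ⌊7.300⌋ = 7 → column H
Row offset from origin: ⌊(33.5 − 2.6) / 3.3⌋ = ⌊9.364⌋ = 9 → row 9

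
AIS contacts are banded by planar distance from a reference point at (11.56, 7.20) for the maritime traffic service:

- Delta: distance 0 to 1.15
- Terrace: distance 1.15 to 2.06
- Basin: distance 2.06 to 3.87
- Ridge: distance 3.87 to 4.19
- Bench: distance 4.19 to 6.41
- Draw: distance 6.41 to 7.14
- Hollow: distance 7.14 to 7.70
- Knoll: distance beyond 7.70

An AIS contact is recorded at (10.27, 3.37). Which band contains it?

Distance = √((10.27−11.56)² + (3.37−7.20)²) = √(1.664 + 14.669) = 4.041.
3.87 ≤ 4.041 < 4.19 → Ridge.

Ridge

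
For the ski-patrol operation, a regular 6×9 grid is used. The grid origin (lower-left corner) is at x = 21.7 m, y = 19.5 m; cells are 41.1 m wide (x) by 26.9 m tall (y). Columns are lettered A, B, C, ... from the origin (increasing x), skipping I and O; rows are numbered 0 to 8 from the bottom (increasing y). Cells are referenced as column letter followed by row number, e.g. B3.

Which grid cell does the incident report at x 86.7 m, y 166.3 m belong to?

Column index: ⌊(86.7 − 21.7) / 41.1⌋ = ⌊1.582⌋ = 1 → column B
Row offset from origin: ⌊(166.3 − 19.5) / 26.9⌋ = ⌊5.457⌋ = 5 → row 5

B5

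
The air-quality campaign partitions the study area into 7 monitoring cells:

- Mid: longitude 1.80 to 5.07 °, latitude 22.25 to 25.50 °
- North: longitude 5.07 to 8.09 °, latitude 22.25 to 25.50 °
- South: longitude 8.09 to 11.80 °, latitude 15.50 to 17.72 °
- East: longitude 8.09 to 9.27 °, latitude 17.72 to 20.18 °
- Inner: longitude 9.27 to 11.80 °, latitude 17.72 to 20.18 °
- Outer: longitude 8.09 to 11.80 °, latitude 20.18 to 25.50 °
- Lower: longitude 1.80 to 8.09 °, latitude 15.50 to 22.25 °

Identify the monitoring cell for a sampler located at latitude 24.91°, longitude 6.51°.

The point has longitude = 6.51 and latitude = 24.91.
Only North satisfies 5.07 ≤ longitude ≤ 8.09 and 22.25 ≤ latitude ≤ 25.50.

North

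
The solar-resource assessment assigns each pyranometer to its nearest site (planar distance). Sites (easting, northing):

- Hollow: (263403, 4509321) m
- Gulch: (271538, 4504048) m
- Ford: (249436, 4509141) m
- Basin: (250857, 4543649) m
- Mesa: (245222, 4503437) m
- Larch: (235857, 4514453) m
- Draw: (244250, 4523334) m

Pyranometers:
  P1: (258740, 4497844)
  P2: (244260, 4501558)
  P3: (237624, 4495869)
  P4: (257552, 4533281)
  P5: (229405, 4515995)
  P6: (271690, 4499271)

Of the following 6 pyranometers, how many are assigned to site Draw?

0

P1 → Hollow
P2 → Mesa
P3 → Mesa
P4 → Basin
P5 → Larch
P6 → Gulch
0 of the 6 go to Draw.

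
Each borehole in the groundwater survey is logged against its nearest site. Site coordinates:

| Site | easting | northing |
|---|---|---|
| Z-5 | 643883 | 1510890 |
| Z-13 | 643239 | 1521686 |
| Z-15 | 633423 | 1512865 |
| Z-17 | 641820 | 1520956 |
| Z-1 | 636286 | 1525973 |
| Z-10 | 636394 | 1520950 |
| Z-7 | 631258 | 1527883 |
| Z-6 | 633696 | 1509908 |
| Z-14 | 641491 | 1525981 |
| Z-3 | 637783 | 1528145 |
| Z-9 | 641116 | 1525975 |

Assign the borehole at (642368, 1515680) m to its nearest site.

Squared distances to each site:
Z-5: 25239325.000; Z-13: 36830677.000; Z-15: 87937250.000; Z-17: 28136480.000; Z-1: 142936573.000; Z-10: 63461576.000; Z-7: 272345309.000; Z-6: 108519568.000; Z-14: 106879730.000; Z-3: 176398450.000; Z-9: 107554529.000.
Minimum at Z-5.

Z-5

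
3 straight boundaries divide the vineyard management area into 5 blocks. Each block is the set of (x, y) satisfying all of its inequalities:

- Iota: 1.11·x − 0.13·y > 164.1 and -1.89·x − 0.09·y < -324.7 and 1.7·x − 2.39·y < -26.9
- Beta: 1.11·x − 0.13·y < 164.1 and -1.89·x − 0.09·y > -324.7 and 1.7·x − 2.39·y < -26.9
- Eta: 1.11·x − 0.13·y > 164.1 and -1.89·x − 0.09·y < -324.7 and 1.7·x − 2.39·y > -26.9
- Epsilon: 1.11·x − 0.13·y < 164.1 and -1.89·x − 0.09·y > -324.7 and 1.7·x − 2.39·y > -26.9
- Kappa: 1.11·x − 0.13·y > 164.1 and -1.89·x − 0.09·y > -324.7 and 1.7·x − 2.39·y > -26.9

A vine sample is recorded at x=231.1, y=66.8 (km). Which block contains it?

Eta

1.11·231.1 − 0.13·66.8 = 247.837, which is > 164.1
-1.89·231.1 − 0.09·66.8 = -442.791, which is < -324.7
1.7·231.1 − 2.39·66.8 = 233.218, which is > -26.9
This sign pattern matches Eta.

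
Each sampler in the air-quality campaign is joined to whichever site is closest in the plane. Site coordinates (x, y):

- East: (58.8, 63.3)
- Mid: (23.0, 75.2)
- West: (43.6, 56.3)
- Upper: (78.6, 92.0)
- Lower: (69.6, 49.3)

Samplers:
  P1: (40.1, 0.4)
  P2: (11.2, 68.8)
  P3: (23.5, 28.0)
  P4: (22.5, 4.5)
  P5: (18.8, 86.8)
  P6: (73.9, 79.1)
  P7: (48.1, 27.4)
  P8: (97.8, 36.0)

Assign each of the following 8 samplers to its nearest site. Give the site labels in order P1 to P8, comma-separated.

West, Mid, West, West, Mid, Upper, West, Lower

P1 → West (d²=3137.06)
P2 → Mid (d²=180.20)
P3 → West (d²=1204.90)
P4 → West (d²=3128.45)
P5 → Mid (d²=152.20)
P6 → Upper (d²=188.50)
P7 → West (d²=855.46)
P8 → Lower (d²=972.13)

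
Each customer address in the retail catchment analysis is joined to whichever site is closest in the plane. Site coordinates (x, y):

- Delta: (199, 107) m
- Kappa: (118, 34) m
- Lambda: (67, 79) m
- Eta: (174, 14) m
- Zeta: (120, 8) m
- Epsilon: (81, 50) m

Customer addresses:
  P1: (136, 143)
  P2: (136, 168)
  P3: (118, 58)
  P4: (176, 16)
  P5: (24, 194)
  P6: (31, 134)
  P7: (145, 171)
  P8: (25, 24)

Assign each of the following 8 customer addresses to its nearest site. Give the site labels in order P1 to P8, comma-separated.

Delta, Delta, Kappa, Eta, Lambda, Lambda, Delta, Epsilon

P1 → Delta (d²=5265.00)
P2 → Delta (d²=7690.00)
P3 → Kappa (d²=576.00)
P4 → Eta (d²=8.00)
P5 → Lambda (d²=15074.00)
P6 → Lambda (d²=4321.00)
P7 → Delta (d²=7012.00)
P8 → Epsilon (d²=3812.00)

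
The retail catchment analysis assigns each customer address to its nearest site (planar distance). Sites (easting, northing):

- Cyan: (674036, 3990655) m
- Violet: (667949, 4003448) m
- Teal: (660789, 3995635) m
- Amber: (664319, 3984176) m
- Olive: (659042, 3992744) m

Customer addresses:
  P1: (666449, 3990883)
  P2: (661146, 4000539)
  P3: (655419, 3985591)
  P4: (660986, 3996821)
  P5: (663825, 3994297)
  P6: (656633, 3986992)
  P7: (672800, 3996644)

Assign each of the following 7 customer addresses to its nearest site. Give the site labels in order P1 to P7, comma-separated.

Amber, Teal, Olive, Teal, Teal, Olive, Cyan

P1 → Amber (d²=49520749.00)
P2 → Teal (d²=24176665.00)
P3 → Olive (d²=64291538.00)
P4 → Teal (d²=1445405.00)
P5 → Teal (d²=11007540.00)
P6 → Olive (d²=38888785.00)
P7 → Cyan (d²=37395817.00)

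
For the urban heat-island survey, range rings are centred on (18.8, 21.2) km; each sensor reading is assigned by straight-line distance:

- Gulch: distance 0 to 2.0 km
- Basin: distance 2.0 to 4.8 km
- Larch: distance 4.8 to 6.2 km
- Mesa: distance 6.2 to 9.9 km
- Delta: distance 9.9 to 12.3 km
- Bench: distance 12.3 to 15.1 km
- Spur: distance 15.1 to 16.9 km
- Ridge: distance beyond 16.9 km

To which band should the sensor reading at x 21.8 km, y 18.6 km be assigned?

Basin

Distance = √((21.8−18.8)² + (18.6−21.2)²) = √(9.000 + 6.760) = 3.970 km.
2.0 ≤ 3.970 < 4.8 → Basin.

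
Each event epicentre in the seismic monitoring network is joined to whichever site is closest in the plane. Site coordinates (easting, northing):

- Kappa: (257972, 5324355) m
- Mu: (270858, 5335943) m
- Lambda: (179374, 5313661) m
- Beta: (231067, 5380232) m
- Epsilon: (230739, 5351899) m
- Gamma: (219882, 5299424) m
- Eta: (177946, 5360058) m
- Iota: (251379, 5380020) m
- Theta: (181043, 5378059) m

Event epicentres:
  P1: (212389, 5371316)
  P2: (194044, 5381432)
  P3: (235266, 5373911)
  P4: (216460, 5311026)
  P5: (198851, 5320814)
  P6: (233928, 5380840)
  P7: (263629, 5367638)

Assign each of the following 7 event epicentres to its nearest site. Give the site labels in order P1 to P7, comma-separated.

P1 → Beta (d²=428362740.00)
P2 → Theta (d²=180403130.00)
P3 → Beta (d²=57586642.00)
P4 → Gamma (d²=146316488.00)
P5 → Lambda (d²=430518938.00)
P6 → Beta (d²=8554985.00)
P7 → Iota (d²=303376424.00)

Beta, Theta, Beta, Gamma, Lambda, Beta, Iota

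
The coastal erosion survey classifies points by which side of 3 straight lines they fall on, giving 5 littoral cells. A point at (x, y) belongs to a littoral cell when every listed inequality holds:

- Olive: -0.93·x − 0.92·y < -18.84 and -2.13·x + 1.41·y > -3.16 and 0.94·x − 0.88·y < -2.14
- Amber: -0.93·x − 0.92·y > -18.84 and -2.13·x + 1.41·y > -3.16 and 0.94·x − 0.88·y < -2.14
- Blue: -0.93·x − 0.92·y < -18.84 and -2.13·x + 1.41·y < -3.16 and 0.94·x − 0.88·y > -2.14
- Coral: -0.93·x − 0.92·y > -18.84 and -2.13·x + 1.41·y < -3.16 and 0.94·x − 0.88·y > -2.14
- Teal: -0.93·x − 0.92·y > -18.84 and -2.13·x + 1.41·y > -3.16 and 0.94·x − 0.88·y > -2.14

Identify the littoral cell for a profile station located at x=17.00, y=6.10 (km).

Blue

-0.93·17.00 − 0.92·6.10 = -21.422, which is < -18.84
-2.13·17.00 + 1.41·6.10 = -27.609, which is < -3.16
0.94·17.00 − 0.88·6.10 = 10.612, which is > -2.14
This sign pattern matches Blue.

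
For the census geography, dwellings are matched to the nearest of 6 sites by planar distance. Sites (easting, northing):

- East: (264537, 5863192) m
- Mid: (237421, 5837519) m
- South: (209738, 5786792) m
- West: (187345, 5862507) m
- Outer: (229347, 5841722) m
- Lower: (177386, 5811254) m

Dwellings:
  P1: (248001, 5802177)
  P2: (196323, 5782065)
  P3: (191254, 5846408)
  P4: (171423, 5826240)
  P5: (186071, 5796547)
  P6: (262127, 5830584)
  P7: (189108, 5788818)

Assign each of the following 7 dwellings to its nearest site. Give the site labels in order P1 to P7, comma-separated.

Mid, South, West, Lower, Lower, Mid, South

P1 → Mid (d²=1360993364.00)
P2 → South (d²=202306754.00)
P3 → West (d²=274458082.00)
P4 → Lower (d²=260137565.00)
P5 → Lower (d²=291725074.00)
P6 → Mid (d²=658480661.00)
P7 → South (d²=429701576.00)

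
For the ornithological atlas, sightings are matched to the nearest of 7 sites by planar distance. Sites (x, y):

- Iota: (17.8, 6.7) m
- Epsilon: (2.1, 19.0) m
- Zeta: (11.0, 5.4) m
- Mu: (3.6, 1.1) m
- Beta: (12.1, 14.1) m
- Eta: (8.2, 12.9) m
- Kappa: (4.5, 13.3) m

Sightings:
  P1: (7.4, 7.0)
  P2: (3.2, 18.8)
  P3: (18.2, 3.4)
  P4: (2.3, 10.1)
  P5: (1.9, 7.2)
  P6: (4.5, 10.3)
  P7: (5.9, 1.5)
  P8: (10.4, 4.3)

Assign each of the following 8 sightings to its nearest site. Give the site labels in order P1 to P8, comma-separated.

Zeta, Epsilon, Iota, Kappa, Mu, Kappa, Mu, Zeta

P1 → Zeta (d²=15.52)
P2 → Epsilon (d²=1.25)
P3 → Iota (d²=11.05)
P4 → Kappa (d²=15.08)
P5 → Mu (d²=40.10)
P6 → Kappa (d²=9.00)
P7 → Mu (d²=5.45)
P8 → Zeta (d²=1.57)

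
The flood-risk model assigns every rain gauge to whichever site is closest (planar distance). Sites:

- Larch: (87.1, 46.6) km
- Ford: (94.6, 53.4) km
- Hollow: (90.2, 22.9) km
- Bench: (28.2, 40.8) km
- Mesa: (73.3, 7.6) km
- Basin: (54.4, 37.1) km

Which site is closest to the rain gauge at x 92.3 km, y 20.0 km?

Squared distances to each site:
Larch: 734.600; Ford: 1120.850; Hollow: 12.820; Bench: 4541.450; Mesa: 514.760; Basin: 1728.820.
Minimum at Hollow.

Hollow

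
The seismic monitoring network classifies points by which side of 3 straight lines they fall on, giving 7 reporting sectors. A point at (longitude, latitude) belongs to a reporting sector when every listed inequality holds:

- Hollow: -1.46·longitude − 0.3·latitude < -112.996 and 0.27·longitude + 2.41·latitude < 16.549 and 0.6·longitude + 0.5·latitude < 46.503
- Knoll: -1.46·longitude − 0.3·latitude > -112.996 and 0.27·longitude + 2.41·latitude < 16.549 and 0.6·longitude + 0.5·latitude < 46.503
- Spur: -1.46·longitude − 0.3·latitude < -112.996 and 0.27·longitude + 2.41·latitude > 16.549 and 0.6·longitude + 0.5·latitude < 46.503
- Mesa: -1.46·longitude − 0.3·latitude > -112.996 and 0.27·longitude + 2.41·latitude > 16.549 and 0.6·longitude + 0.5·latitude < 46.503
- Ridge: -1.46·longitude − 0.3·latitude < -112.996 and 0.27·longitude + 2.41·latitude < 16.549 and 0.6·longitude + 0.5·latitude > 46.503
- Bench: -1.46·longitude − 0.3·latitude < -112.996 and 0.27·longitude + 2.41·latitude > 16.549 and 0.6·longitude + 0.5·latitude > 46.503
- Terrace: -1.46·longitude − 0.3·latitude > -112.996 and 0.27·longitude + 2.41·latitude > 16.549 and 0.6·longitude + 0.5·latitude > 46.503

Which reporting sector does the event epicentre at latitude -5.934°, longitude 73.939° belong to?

-1.46·73.939 − 0.3·-5.934 = -106.171, which is > -112.996
0.27·73.939 + 2.41·-5.934 = 5.663, which is < 16.549
0.6·73.939 + 0.5·-5.934 = 41.396, which is < 46.503
This sign pattern matches Knoll.

Knoll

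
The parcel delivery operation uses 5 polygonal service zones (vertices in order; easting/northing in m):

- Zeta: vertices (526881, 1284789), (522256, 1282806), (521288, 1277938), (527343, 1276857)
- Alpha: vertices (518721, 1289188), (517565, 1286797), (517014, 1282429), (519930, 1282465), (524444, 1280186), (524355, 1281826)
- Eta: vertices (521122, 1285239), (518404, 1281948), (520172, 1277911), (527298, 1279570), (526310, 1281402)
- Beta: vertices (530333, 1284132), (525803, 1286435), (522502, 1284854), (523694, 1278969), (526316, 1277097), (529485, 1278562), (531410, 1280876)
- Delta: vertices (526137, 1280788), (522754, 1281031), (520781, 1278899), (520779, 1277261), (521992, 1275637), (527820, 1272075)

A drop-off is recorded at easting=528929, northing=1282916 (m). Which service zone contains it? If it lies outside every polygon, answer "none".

Cast a ray rightward from (528929, 1282916). For each polygon, the edges (by vertex number in listed order) whose endpoints lie on opposite sides of northing = 1282916, where each meets that height, and whether that is right or left of the point:
Zeta: 1–2 at easting≈522512.6 (left), 4–1 at easting≈526990.1 (left) → 0 crossings.
Alpha: 2–3 at easting≈517075.4 (left), 6–1 at easting≈523520.8 (left) → 0 crossings.
Eta: 1–2 at easting≈519203.5 (left), 5–1 at easting≈524262.9 (left) → 0 crossings.
Beta: 3–4 at easting≈522894.5 (left), 7–1 at easting≈530735.2 (right) → 1 crossing.
Delta: no edge straddles that height → 0 crossings.
Only Beta has an odd count, so the point is inside Beta.

Beta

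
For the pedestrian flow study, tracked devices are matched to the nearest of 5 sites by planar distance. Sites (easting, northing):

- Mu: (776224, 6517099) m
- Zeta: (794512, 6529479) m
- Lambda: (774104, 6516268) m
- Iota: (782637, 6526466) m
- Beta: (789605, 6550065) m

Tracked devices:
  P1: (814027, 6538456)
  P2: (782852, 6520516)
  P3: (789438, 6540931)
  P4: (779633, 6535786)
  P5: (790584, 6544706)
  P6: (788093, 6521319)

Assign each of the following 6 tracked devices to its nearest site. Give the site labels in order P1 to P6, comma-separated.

Zeta, Iota, Beta, Iota, Beta, Iota

P1 → Zeta (d²=461421754.00)
P2 → Iota (d²=35448725.00)
P3 → Beta (d²=83457845.00)
P4 → Iota (d²=95886416.00)
P5 → Beta (d²=29677322.00)
P6 → Iota (d²=56259545.00)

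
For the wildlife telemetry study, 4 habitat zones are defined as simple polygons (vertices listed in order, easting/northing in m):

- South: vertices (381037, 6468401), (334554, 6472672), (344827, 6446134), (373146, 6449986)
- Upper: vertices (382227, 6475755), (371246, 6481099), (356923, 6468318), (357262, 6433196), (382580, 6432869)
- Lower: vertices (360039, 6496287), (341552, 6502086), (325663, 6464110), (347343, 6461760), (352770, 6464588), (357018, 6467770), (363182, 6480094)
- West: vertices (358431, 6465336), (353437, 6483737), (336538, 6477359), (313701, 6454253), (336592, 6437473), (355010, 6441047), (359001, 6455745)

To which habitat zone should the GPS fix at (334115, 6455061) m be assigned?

West

Cast a ray rightward from (334115, 6455061). For each polygon, the edges (by vertex number in listed order) whose endpoints lie on opposite sides of northing = 6455061, where each meets that height, and whether that is right or left of the point:
South: 2–3 at easting≈341371.3 (right), 4–1 at easting≈375320.7 (right) → 2 crossings.
Upper: 3–4 at easting≈357051.0 (right), 5–1 at easting≈382397.3 (right) → 2 crossings.
Lower: no edge straddles that height → 0 crossings.
West: 3–4 at easting≈314499.6 (left), 6–7 at easting≈358815.3 (right) → 1 crossing.
Only West has an odd count, so the point is inside West.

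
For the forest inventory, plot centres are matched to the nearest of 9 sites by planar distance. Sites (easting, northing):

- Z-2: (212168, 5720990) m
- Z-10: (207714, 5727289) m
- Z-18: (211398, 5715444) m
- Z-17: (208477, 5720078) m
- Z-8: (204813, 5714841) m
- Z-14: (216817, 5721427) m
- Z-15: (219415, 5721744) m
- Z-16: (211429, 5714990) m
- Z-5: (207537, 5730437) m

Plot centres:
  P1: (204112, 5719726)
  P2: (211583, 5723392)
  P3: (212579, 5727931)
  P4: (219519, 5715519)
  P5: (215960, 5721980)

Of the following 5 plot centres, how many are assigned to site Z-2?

1

P1 → Z-17
P2 → Z-2
P3 → Z-10
P4 → Z-15
P5 → Z-14
1 of the 5 goes to Z-2.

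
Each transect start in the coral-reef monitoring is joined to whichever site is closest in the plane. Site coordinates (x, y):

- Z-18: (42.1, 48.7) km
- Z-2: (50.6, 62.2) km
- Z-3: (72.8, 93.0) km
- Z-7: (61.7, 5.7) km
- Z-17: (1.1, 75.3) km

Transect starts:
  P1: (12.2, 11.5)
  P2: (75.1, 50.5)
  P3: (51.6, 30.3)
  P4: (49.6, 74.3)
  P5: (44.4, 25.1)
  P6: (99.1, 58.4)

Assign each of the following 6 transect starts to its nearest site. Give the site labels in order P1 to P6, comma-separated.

P1 → Z-18 (d²=2277.85)
P2 → Z-2 (d²=737.14)
P3 → Z-18 (d²=428.81)
P4 → Z-2 (d²=147.41)
P5 → Z-18 (d²=562.25)
P6 → Z-3 (d²=1888.85)

Z-18, Z-2, Z-18, Z-2, Z-18, Z-3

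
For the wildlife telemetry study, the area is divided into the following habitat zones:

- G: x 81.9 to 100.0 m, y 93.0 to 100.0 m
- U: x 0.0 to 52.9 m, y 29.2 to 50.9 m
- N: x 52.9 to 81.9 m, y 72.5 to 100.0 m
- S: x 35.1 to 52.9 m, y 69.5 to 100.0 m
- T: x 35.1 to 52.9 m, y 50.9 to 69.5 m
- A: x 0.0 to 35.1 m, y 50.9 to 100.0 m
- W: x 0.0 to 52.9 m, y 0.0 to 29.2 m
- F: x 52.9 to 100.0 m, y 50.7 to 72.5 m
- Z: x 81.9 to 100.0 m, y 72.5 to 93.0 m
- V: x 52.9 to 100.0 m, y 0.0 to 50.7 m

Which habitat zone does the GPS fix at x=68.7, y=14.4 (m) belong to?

The point has x = 68.7 and y = 14.4.
Only V satisfies 52.9 ≤ x ≤ 100.0 and 0.0 ≤ y ≤ 50.7.

V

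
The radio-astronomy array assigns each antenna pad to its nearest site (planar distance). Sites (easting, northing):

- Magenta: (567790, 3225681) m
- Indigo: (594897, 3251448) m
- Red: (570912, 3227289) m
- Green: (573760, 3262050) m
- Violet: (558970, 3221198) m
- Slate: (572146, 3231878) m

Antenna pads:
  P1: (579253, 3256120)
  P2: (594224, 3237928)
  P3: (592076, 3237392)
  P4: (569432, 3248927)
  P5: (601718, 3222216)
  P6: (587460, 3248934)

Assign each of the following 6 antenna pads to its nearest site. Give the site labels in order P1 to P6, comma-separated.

Green, Indigo, Indigo, Green, Indigo, Indigo

P1 → Green (d²=65337949.00)
P2 → Indigo (d²=183243329.00)
P3 → Indigo (d²=205529177.00)
P4 → Green (d²=190944713.00)
P5 → Indigo (d²=901035865.00)
P6 → Indigo (d²=61629165.00)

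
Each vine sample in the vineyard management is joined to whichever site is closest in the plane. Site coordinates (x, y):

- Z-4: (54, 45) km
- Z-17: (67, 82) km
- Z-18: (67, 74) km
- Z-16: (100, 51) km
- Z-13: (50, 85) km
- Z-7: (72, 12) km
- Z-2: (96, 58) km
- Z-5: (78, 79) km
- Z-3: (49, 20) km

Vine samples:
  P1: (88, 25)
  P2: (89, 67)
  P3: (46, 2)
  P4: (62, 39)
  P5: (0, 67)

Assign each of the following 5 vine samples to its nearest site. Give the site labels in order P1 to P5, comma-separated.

P1 → Z-7 (d²=425.00)
P2 → Z-2 (d²=130.00)
P3 → Z-3 (d²=333.00)
P4 → Z-4 (d²=100.00)
P5 → Z-13 (d²=2824.00)

Z-7, Z-2, Z-3, Z-4, Z-13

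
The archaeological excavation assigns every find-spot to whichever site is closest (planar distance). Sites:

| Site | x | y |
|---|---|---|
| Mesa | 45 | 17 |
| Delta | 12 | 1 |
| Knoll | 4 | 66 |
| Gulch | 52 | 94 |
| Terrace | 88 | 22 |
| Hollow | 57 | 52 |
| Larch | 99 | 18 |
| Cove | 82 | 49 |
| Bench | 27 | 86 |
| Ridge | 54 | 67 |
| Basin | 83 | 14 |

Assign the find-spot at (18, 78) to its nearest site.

Bench

Squared distances to each site:
Mesa: 4450.000; Delta: 5965.000; Knoll: 340.000; Gulch: 1412.000; Terrace: 8036.000; Hollow: 2197.000; Larch: 10161.000; Cove: 4937.000; Bench: 145.000; Ridge: 1417.000; Basin: 8321.000.
Minimum at Bench.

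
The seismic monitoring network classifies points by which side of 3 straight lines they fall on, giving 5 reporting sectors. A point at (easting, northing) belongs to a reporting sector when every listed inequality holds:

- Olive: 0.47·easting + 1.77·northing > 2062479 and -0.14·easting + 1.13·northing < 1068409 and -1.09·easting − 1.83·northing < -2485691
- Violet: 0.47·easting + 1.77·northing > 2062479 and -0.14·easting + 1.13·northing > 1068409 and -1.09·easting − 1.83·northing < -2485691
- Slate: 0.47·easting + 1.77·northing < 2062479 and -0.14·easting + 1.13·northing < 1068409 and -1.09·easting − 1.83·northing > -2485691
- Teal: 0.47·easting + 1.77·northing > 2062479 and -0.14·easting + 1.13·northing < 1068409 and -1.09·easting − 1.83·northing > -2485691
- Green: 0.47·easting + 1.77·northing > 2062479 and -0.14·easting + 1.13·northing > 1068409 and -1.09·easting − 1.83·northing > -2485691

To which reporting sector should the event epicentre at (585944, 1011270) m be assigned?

0.47·585944 + 1.77·1011270 = 2065341.580, which is > 2062479
-0.14·585944 + 1.13·1011270 = 1060702.940, which is < 1068409
-1.09·585944 − 1.83·1011270 = -2489303.060, which is < -2485691
This sign pattern matches Olive.

Olive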